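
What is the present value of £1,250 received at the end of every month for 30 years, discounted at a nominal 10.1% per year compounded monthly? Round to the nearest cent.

With 12 periods per year: i = 0.00841667, n = 360.
PV = 1250 × [1 − (1+0.00841667)^(−360)] / 0.00841667 = 1250 × 112.998156 = 141,247.6948

£141,247.69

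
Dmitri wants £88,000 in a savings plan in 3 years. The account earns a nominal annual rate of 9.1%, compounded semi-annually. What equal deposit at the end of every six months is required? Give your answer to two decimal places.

£13,084.83

i = 0.091/2 = 0.0455 per half-year; n = 3·2 = 6.
FV-annuity factor = 6.725344; PMT = 88000 / 6.725344 = 13,084.8328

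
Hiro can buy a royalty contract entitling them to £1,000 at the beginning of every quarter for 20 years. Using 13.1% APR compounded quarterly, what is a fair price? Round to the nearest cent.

£29,140.11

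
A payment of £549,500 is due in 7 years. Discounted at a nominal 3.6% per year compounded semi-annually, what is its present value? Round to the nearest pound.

Periodic rate i = 0.036/2 = 0.018; n = 7 × 2 = 14 periods.
Discount factor = (1+0.018)^(−14) = 0.778989; PV = 549,500 × 0.778989 = 428,054.2415

£428,054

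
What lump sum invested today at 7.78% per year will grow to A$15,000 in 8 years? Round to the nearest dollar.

PV = 15,000 / (1 + 0.0778)^8 = 15,000 / 1.820981 = 8,237.3179

A$8,237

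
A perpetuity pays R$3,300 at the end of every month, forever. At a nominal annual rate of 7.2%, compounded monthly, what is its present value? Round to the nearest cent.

R$550,000.00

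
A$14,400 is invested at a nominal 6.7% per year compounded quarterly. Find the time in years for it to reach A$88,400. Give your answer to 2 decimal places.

Periodic rate i = 0.067/4 = 0.01675.
n = ln(88400/14400) / ln(1+0.01675) = ln(6.13889) / 0.016611 = 109.2418 quarters
= 109.2418/4 years

27.31 years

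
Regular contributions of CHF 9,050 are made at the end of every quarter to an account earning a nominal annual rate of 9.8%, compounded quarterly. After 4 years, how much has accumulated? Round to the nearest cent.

CHF 174,706.20

With 4 periods per year: i = 0.0245, n = 16.
FV = PMT · [(1+i)^n − 1] / i = 9050 · 19.304552 = 174,706.1972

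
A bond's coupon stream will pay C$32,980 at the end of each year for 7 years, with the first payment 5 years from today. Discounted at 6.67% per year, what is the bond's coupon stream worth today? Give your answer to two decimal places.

C$138,875.43

PV at t=4 (ordinary 7-year annuity): 32980 × a(7|0.0667) = 32980 × 5.451851 = 179,802.0377
Discount back 4 years: 179,802.0377 × (1+0.0667)^(−4) = 179,802.0377 × 0.772380 = 138,875.4340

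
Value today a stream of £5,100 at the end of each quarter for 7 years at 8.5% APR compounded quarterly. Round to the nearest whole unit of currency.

Periodic rate i = 0.085/4 = 0.02125; n = 7 × 4 = 28 periods.
PV = PMT · [1 − (1+i)^(−n)] / i = 5100 · 20.940631 = 106,797.2182

£106,797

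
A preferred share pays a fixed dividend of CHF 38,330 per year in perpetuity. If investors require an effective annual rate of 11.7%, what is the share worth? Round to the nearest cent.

PV = C/r = 38330/0.117 = 327,606.8376

CHF 327,606.84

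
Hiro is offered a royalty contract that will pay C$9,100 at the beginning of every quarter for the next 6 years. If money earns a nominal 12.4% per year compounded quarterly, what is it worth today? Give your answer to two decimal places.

With 4 periods per year: i = 0.031, n = 24.
Annuity factor a(24|0.031) × (1+i) = 17.273934; PV = 9100 × 17.273934 = 157,192.8036
(Beginning-of-period payments → annuity-due factor ×(1+i).)

C$157,192.80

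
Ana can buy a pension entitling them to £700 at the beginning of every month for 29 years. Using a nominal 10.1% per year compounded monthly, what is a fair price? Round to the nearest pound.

£79,330

i = 0.101/12 = 0.00841667 per month; n = 29·12 = 348.
PV = PMT · [1 − (1+i)^(−n)] / i × (1+i) = 700 · 113.328901 = 79,330.2306
(annuity-due: payments at period start, so ×(1+i).)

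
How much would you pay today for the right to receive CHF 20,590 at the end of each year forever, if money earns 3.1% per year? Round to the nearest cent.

CHF 664,193.55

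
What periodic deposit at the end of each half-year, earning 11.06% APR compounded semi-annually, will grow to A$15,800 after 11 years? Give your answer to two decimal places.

A$385.26

Periodic rate i = 0.1106/2 = 0.0553; n = 11 × 2 = 22 periods.
PMT = 15800 / ( [(1+0.0553)^22 − 1] / 0.0553 ) = 15800 / 41.011106 = 385.2615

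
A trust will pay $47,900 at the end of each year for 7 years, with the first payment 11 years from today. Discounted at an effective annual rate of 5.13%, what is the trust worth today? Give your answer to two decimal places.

$167,275.31

PV at t=10 (ordinary 7-year annuity): 47900 × a(7|0.0513) = 47900 × 5.759211 = 275,866.2011
Discount back 10 years: 275,866.2011 × (1+0.0513)^(−10) = 275,866.2011 × 0.606364 = 167,275.3126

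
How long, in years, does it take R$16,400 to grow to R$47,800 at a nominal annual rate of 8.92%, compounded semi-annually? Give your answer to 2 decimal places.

Periodic rate i = 0.0892/2 = 0.0446.
(1+i)^n = 47800/16400 = 2.91463, so n = ln 2.91463 / ln 1.0446 = 24.5163 half-years
= 24.5163/2 years

12.26 years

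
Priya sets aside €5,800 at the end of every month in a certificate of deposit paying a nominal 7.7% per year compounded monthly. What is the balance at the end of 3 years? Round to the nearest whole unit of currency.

€234,046

With 12 periods per year: i = 0.00641667, n = 36.
Accumulation factor s(36|0.00641667) = 40.352703; FV = 5800 × 40.352703 = 234,045.6775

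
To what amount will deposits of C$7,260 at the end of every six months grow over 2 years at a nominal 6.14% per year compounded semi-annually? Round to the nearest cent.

i = 0.0614/2 = 0.0307 per half-year; n = 2·2 = 4.
Accumulation factor s(4|0.0307) = 4.187999; FV = 7260 × 4.187999 = 30,404.8720

C$30,404.87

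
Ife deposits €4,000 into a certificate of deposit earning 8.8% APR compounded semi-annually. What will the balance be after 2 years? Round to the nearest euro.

€4,752

With 2 periods per year: i = 0.044, n = 4.
FV = PV·(1+i)^n = 4,000 × 1.187960 = 4,751.8419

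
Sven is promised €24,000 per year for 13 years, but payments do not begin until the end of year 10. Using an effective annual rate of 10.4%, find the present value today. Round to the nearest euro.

€68,550

PV at t=9 (ordinary 13-year annuity): 24000 × a(13|0.104) = 24000 × 6.958524 = 167,004.5855
PV₀ = 167,004.5855 / (1+0.104)^9 = 167,004.5855 / 2.436249 = 68,549.8857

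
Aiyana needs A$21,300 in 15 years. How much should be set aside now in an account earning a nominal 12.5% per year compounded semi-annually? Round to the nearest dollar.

A$3,456

i = 0.125/2 = 0.0625 per half-year; n = 15·2 = 30.
PV = 21,300 / (1 + 0.0625)^30 = 21,300 / 6.164079 = 3,455.5043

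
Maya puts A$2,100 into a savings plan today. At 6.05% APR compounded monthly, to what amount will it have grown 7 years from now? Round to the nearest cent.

A$3,203.91

With 12 periods per year: i = 0.00504167, n = 84.
2,100 × (1+0.00504167)^84 = 2,100 × 1.525674 = 3,203.9145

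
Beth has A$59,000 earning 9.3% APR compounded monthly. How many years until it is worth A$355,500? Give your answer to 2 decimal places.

19.39 years

Periodic rate i = 0.093/12 = 0.00775.
(1+i)^n = 355500/59000 = 6.02542, so n = ln 6.02542 / ln 1.00775 = 232.6372 months
= 232.6372/12 years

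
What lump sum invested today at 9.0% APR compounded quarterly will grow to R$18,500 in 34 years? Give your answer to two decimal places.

Periodic rate i = 0.09/4 = 0.0225; n = 34 × 4 = 136 periods.
PV = FV·(1+i)^(−n) = 18,500 × 0.048505 = 897.3475

R$897.35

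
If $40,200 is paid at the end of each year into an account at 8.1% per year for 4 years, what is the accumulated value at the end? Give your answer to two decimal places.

$181,413.57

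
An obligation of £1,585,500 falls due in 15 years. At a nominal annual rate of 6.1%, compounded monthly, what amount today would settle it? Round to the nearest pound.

With 12 periods per year: i = 0.00508333, n = 180.
PV = 1,585,500 / (1 + 0.00508333)^180 = 1,585,500 / 2.490995 = 636,492.6482

£636,493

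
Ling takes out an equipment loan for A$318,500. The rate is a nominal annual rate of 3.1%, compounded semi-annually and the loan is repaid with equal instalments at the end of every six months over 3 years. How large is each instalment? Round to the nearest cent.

A$56,000.01

With 2 periods per year: i = 0.0155, n = 6.
PMT = 318500 / ( [1 − (1+0.0155)^(−6)] / 0.0155 ) = 318500 / 5.687499 = 56,000.0105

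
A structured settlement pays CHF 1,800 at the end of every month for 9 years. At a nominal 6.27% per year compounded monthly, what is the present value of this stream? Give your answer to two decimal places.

CHF 148,273.73

i = 0.0627/12 = 0.005225 per month; n = 9·12 = 108.
PV = 1800 × [1 − (1+0.005225)^(−108)] / 0.005225 = 1800 × 82.374292 = 148,273.7252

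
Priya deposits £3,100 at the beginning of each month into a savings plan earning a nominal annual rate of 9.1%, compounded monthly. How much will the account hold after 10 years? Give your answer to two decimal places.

With 12 periods per year: i = 0.00758333, n = 120.
Accumulation factor s(120|0.00758333) × (1+i) = 196.087892; FV = 3100 × 196.087892 = 607,872.4646
Payments are at the start of each period, so multiply by (1+i).

£607,872.46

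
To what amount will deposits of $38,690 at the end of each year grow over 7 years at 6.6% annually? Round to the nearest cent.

$330,758.09

Accumulation factor s(7|0.066) = 8.548930; FV = 38690 × 8.548930 = 330,758.0893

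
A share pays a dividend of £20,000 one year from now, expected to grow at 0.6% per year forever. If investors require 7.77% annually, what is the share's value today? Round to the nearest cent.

PV = PMT / (i − g) = 20000 / (0.0777 − 0.006) = 20000 / 0.071700 = 278,940.0279

£278,940.03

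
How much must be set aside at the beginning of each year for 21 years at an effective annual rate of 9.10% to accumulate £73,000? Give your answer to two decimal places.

PMT = 73000 / ( [(1+0.091)^21 − 1] / 0.091 × (1+i) ) = 73000 / 62.673591 = 1,164.7649

£1,164.76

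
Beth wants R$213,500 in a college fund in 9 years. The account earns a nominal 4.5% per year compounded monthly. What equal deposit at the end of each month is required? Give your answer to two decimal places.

R$1,607.14

With 12 periods per year: i = 0.00375, n = 108.
FV-annuity factor = 132.844596; PMT = 213500 / 132.844596 = 1,607.1410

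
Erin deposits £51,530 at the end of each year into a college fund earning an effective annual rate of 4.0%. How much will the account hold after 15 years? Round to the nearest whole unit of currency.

Accumulation factor s(15|0.04) = 20.023588; FV = 51530 × 20.023588 = 1,031,815.4710

£1,031,815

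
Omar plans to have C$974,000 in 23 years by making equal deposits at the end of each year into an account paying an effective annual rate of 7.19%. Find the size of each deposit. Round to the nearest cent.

C$17,783.44

FV-annuity factor = 54.770063; PMT = 974000 / 54.770063 = 17,783.4376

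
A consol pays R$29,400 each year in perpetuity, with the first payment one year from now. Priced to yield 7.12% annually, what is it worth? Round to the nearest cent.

PV = PMT / i = 29400 / 0.0712 = 412,921.3483

R$412,921.35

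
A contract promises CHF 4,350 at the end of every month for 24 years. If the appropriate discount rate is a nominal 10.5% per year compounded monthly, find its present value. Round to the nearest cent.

CHF 456,702.08

Periodic rate i = 0.105/12 = 0.00875; n = 24 × 12 = 288 periods.
Annuity factor a(288|0.00875) = 104.988985; PV = 4350 × 104.988985 = 456,702.0833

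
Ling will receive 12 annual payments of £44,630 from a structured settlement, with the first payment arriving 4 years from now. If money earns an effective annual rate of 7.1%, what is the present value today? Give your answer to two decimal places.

£287,021.61

Value one period before first payment (t=3): 44630 × [1 − (1+0.071)^(−12)] / 0.071 = 44630 × 7.900528 = 352,600.5696
PV₀ = 352,600.5696 / (1+0.071)^3 = 352,600.5696 / 1.228481 = 287,021.6105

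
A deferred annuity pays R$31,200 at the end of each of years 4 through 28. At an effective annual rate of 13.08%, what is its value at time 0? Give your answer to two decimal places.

R$157,330.24

Value one period before first payment (t=3): 31200 × [1 − (1+0.1308)^(−25)] / 0.1308 = 31200 × 7.291469 = 227,493.8187
PV₀ = 227,493.8187 / (1+0.1308)^3 = 227,493.8187 / 1.445964 = 157,330.2386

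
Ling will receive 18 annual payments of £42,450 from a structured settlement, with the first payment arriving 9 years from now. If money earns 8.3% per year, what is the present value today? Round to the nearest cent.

£205,917.05

Value one period before first payment (t=8): 42450 × [1 − (1+0.083)^(−18)] / 0.083 = 42450 × 9.179991 = 389,690.6211
Discount back 8 years: 389,690.6211 × (1+0.083)^(−8) = 389,690.6211 × 0.528412 = 205,917.0465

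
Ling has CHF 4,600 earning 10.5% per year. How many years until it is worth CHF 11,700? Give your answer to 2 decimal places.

n = ln(11700/4600) / ln(1+0.105) = ln(2.54348) / 0.099845 = 9.3498 years

9.35 years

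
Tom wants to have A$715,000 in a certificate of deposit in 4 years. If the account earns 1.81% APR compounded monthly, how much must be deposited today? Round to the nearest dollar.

A$665,100

Periodic rate i = 0.0181/12 = 0.00150833; n = 4 × 12 = 48 periods.
Discount factor = (1+0.00150833)^(−48) = 0.930209; PV = 715,000 × 0.930209 = 665,099.7900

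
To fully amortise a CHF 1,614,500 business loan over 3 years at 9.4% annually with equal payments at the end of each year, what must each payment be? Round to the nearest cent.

PMT = 1.6145e+06 / ( [1 − (1+0.094)^(−3)] / 0.094 ) = 1.6145e+06 / 2.513358 = 642,367.8190

CHF 642,367.82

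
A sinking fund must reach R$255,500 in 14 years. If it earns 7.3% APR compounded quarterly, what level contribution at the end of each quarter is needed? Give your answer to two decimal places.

Periodic rate i = 0.073/4 = 0.01825; n = 14 × 4 = 56 periods.
FV-annuity factor = 96.069119; PMT = 255500 / 96.069119 = 2,659.5435

R$2,659.54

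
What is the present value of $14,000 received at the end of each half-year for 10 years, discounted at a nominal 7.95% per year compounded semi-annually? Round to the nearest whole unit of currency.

$190,686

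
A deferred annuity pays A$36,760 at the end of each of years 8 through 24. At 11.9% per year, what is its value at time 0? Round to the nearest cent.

Value one period before first payment (t=7): 36760 × [1 − (1+0.119)^(−17)] / 0.119 = 36760 × 7.160732 = 263,228.5123
Discount back 7 years: 263,228.5123 × (1+0.119)^(−7) = 263,228.5123 × 0.455187 = 119,818.0710

A$119,818.07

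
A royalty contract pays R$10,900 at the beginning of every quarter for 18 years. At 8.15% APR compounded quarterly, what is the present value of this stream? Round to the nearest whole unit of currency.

R$418,113

Periodic rate i = 0.0815/4 = 0.020375; n = 18 × 4 = 72 periods.
PV = PMT · [1 − (1+i)^(−n)] / i × (1+i) = 10900 · 38.358991 = 418,113.0016
(Beginning-of-period payments → annuity-due factor ×(1+i).)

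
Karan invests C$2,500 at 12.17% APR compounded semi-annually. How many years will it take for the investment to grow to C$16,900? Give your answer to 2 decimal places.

16.18 years

Periodic rate i = 0.1217/2 = 0.06085.
(1+i)^n = 16900/2500 = 6.76000, so n = ln 6.76000 / ln 1.06085 = 32.3516 half-years
= 32.3516/2 years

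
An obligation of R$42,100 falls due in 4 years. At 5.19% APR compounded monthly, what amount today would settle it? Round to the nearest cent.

Periodic rate i = 0.0519/12 = 0.004325; n = 4 × 12 = 48 periods.
Discount factor = (1+0.004325)^(−48) = 0.812896; PV = 42,100 × 0.812896 = 34,222.9128

R$34,222.91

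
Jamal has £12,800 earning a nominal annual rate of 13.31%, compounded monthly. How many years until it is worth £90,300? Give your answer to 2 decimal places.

14.76 years

Periodic rate i = 0.1331/12 = 0.0110917.
(1+i)^n = 90300/12800 = 7.05469, so n = ln 7.05469 / ln 1.01109 = 177.1156 months
= 177.1156/12 years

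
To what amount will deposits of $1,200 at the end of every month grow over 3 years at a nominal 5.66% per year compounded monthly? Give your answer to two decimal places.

$46,964.06

With 12 periods per year: i = 0.00471667, n = 36.
Accumulation factor s(36|0.00471667) = 39.136715; FV = 1200 × 39.136715 = 46,964.0585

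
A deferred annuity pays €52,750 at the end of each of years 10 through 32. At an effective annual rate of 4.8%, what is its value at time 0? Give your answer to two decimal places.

PV at t=9 (ordinary 23-year annuity): 52750 × a(23|0.048) = 52750 × 13.746548 = 725,130.4207
Discount back 9 years: 725,130.4207 × (1+0.048)^(−9) = 725,130.4207 × 0.655765 = 475,515.3942

€475,515.39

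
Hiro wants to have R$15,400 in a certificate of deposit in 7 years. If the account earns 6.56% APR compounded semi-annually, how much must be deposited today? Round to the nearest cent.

R$9,801.52

With 2 periods per year: i = 0.0328, n = 14.
Discount factor = (1+0.0328)^(−14) = 0.636462; PV = 15,400 × 0.636462 = 9,801.5218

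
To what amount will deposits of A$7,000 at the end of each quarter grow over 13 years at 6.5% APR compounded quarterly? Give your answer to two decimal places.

A$565,263.76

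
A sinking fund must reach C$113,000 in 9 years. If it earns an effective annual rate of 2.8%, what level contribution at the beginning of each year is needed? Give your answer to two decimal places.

C$10,908.55

FV-annuity factor × (1+i) = 10.358848; PMT = 113000 / 10.358848 = 10,908.5484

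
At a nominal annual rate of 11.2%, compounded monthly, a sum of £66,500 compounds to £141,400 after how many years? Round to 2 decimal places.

6.77 years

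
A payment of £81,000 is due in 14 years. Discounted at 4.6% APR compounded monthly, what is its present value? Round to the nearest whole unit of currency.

£42,593

With 12 periods per year: i = 0.00383333, n = 168.
Discount factor = (1+0.00383333)^(−168) = 0.525834; PV = 81,000 × 0.525834 = 42,592.5921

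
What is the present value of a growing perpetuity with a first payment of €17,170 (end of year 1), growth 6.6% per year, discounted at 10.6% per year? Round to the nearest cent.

PV = D₁/(r − g) = 17170/(0.106 − 0.066) = 429,250.0000

€429,250.00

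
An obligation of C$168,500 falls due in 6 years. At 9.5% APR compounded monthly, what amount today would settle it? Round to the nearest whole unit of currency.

C$95,505

i = 0.095/12 = 0.00791667 per month; n = 6·12 = 72.
PV = FV·(1+i)^(−n) = 168,500 × 0.566796 = 95,505.1490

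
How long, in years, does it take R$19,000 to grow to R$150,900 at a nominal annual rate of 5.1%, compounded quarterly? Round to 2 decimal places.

Periodic rate i = 0.051/4 = 0.01275.
(1+i)^n = 150900/19000 = 7.94211, so n = ln 7.94211 / ln 1.01275 = 163.5577 quarters
= 163.5577/4 years

40.89 years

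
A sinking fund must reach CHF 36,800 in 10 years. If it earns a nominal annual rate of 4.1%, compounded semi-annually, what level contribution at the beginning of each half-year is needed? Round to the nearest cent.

With 2 periods per year: i = 0.0205, n = 20.
FV-annuity factor × (1+i) = 24.919293; PMT = 36800 / 24.919293 = 1,476.7674

CHF 1,476.77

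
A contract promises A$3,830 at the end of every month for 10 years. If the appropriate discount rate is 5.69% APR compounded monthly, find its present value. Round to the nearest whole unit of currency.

A$349,867

With 12 periods per year: i = 0.00474167, n = 120.
PV = PMT · [1 − (1+i)^(−n)] / i = 3830 · 91.349101 = 349,867.0566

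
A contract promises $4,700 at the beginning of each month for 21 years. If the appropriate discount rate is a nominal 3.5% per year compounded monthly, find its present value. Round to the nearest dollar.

Periodic rate i = 0.035/12 = 0.00291667; n = 21 × 12 = 252 periods.
Annuity factor a(252|0.00291667) × (1+i) = 178.799282; PV = 4700 × 178.799282 = 840,356.6256
(annuity-due: payments at period start, so ×(1+i).)

$840,357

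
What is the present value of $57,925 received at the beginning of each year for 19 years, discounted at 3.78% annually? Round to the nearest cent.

$804,503.05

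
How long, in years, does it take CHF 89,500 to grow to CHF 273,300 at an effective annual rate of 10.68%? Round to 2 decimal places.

11.00 years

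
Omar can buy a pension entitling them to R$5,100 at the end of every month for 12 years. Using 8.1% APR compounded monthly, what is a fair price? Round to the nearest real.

With 12 periods per year: i = 0.00675, n = 144.
Annuity factor a(144|0.00675) = 91.916564; PV = 5100 × 91.916564 = 468,774.4788

R$468,774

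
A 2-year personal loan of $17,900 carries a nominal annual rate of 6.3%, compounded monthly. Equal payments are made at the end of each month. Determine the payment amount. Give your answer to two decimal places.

Periodic rate i = 0.063/12 = 0.00525; n = 2 × 12 = 24 periods.
PMT = 17900 / ( [1 − (1+0.00525)^(−24)] / 0.00525 ) = 17900 / 22.494196 = 795.7608

$795.76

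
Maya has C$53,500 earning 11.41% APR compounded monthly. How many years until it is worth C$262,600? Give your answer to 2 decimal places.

14.01 years

Periodic rate i = 0.1141/12 = 0.00950833.
n = ln(262600/53500) / ln(1+0.00950833) = ln(4.90841) / 0.009463 = 168.1159 months
= 168.1159/12 years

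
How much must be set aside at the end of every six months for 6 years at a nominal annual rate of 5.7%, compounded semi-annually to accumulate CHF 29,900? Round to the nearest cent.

CHF 2,124.83

i = 0.057/2 = 0.0285 per half-year; n = 6·2 = 12.
PMT = 29900 / ( [(1+0.0285)^12 − 1] / 0.0285 ) = 29900 / 14.071694 = 2,124.8330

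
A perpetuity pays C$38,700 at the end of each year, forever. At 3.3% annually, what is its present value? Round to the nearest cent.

C$1,172,727.27

PV = C/r = 38700/0.033 = 1,172,727.2727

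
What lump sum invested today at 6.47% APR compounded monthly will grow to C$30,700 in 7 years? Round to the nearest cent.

C$19,542.26

With 12 periods per year: i = 0.00539167, n = 84.
PV = FV·(1+i)^(−n) = 30,700 × 0.636556 = 19,542.2586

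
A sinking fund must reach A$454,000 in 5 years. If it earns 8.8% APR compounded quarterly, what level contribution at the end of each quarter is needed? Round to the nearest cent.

A$18,315.91

With 4 periods per year: i = 0.022, n = 20.
FV-annuity factor = 24.787190; PMT = 454000 / 24.787190 = 18,315.9121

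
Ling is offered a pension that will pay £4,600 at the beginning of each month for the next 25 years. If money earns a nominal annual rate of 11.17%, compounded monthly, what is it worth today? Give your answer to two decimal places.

£467,824.33

Periodic rate i = 0.1117/12 = 0.00930833; n = 25 × 12 = 300 periods.
PV = 4600 × [1 − (1+0.00930833)^(−300)] / 0.00930833 × (1+i) = 4600 × 101.700941 = 467,824.3267
(annuity-due: payments at period start, so ×(1+i).)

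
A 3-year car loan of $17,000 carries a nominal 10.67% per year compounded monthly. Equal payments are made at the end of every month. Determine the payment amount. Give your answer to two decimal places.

i = 0.1067/12 = 0.00889167 per month; n = 3·12 = 36.
Annuity-PV factor = 30.691169; PMT = 17000 / 30.691169 = 553.9053

$553.91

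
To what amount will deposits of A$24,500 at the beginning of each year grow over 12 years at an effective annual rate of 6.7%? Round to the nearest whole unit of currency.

FV = PMT · [(1+i)^n − 1] / i × (1+i) = 24500 · 18.753314 = 459,456.1973
Payments are at the start of each period, so multiply by (1+i).

A$459,456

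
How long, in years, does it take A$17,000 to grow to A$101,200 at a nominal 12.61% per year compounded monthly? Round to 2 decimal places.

14.22 years

Periodic rate i = 0.1261/12 = 0.0105083.
n = ln(101200/17000) / ln(1+0.0105083) = ln(5.95294) / 0.010454 = 170.6495 months
= 170.6495/12 years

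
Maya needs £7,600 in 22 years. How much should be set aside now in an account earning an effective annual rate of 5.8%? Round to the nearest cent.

Discount factor = (1+0.058)^(−22) = 0.289278; PV = 7,600 × 0.289278 = 2,198.5123

£2,198.51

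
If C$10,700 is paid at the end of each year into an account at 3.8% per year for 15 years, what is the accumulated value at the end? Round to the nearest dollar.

Accumulation factor s(15|0.038) = 19.728599; FV = 10700 × 19.728599 = 211,096.0055

C$211,096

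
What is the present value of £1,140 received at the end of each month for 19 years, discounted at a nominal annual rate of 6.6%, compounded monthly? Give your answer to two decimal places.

i = 0.066/12 = 0.0055 per month; n = 19·12 = 228.
Annuity factor a(228|0.0055) = 129.755777; PV = 1140 × 129.755777 = 147,921.5856

£147,921.59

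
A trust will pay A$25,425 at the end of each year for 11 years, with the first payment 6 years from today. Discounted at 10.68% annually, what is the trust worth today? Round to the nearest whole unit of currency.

A$96,388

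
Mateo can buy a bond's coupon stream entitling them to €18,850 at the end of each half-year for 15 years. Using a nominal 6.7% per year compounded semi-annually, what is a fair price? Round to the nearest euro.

€353,298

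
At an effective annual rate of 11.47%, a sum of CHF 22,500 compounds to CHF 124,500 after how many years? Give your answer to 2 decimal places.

n = ln(124500/22500) / ln(1+0.1147) = ln(5.53333) / 0.108585 = 15.7553 years

15.76 years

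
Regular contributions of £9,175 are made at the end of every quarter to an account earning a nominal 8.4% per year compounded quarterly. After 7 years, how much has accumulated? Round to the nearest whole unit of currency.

£344,917

Periodic rate i = 0.084/4 = 0.021; n = 7 × 4 = 28 periods.
FV = PMT · [(1+i)^n − 1] / i = 9175 · 37.593095 = 344,916.6433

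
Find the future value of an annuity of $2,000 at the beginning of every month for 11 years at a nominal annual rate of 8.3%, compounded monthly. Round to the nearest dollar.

$432,067

i = 0.083/12 = 0.00691667 per month; n = 11·12 = 132.
FV = PMT · [(1+i)^n − 1] / i × (1+i) = 2000 · 216.033466 = 432,066.9319
Payments are at the start of each period, so multiply by (1+i).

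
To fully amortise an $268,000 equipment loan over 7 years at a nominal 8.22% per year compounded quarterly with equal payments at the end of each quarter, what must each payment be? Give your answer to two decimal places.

With 4 periods per year: i = 0.02055, n = 28.
Annuity-PV factor = 21.130411; PMT = 268000 / 21.130411 = 12,683.1421

$12,683.14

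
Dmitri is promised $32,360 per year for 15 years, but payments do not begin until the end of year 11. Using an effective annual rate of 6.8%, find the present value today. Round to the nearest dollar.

$154,604

PV at t=10 (ordinary 15-year annuity): 32360 × a(15|0.068) = 32360 × 9.224094 = 298,491.6683
PV₀ = 298,491.6683 / (1+0.068)^10 = 298,491.6683 / 1.930690 = 154,603.6299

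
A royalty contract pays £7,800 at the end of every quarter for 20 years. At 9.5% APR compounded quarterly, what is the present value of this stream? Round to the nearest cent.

With 4 periods per year: i = 0.02375, n = 80.
PV = PMT · [1 − (1+i)^(−n)] / i = 7800 · 35.666192 = 278,196.2999

£278,196.30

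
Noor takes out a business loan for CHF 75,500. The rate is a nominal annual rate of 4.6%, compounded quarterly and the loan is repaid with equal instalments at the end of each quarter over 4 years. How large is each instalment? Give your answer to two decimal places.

i = 0.046/4 = 0.0115 per quarter; n = 4·4 = 16.
PMT = 75500 / ( [1 − (1+0.0115)^(−16)] / 0.0115 ) = 75500 / 14.538282 = 5,193.1859

CHF 5,193.19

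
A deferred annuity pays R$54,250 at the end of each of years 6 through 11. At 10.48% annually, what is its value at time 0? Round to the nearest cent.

R$141,550.59

PV at t=5 (ordinary 6-year annuity): 54250 × a(6|0.1048) = 54250 × 4.294675 = 232,986.1031
Discount back 5 years: 232,986.1031 × (1+0.1048)^(−5) = 232,986.1031 × 0.607550 = 141,550.5919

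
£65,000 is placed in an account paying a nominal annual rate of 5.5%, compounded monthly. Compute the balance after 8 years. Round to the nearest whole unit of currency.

Periodic rate i = 0.055/12 = 0.00458333; n = 8 × 12 = 96 periods.
65,000 × (1+0.00458333)^96 = 65,000 × 1.551147 = 100,824.5631

£100,825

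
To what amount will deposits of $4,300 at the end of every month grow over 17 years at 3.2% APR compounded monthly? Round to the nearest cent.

$1,163,640.69

With 12 periods per year: i = 0.00266667, n = 204.
FV = 4300 × [(1+0.00266667)^204 − 1] / 0.00266667 = 4300 × 270.614115 = 1,163,640.6930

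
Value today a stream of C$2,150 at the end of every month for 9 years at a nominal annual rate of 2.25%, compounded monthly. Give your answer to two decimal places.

C$210,021.92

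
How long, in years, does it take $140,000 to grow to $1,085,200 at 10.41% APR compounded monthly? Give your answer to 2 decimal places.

Periodic rate i = 0.1041/12 = 0.008675.
n = ln(1.0852e+06/140000) / ln(1+0.008675) = ln(7.75143) / 0.008638 = 237.0890 months
= 237.0890/12 years

19.76 years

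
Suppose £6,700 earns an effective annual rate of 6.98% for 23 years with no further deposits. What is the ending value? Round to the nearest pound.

FV = 6,700 × (1 + 0.0698)^23 = 31,625.2855

£31,625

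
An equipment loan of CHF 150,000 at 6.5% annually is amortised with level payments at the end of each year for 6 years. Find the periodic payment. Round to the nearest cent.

PMT = 150000 / ( [1 − (1+0.065)^(−6)] / 0.065 ) = 150000 / 4.841014 = 30,985.2468

CHF 30,985.25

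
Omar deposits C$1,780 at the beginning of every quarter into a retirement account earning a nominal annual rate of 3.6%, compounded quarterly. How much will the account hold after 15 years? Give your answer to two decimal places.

C$142,058.56

With 4 periods per year: i = 0.009, n = 60.
Accumulation factor s(60|0.009) × (1+i) = 79.808180; FV = 1780 × 79.808180 = 142,058.5606
(Beginning-of-period payments → annuity-due factor ×(1+i).)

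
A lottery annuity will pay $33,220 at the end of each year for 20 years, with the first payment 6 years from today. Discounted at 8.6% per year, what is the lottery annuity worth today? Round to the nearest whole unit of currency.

$206,604

Value one period before first payment (t=5): 33220 × [1 − (1+0.086)^(−20)] / 0.086 = 33220 × 9.394823 = 312,096.0220
Discount back 5 years: 312,096.0220 × (1+0.086)^(−5) = 312,096.0220 × 0.661989 = 206,604.1815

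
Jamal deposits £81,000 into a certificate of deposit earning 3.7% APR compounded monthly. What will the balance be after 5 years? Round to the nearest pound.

£97,433

i = 0.037/12 = 0.00308333 per month; n = 5·12 = 60.
81,000 × (1+0.00308333)^60 = 81,000 × 1.202876 = 97,432.9580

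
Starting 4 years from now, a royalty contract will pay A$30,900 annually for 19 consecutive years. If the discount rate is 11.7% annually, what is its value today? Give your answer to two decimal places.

PV at t=3 (ordinary 19-year annuity): 30900 × a(19|0.117) = 30900 × 7.502760 = 231,835.2863
PV₀ = 231,835.2863 / (1+0.117)^3 = 231,835.2863 / 1.393669 = 166,348.9327

A$166,348.93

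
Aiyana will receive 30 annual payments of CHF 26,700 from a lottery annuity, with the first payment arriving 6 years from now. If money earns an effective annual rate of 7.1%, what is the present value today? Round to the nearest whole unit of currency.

PV at t=5 (ordinary 30-year annuity): 26700 × a(30|0.071) = 26700 × 12.285398 = 328,020.1222
PV₀ = 328,020.1222 / (1+0.071)^5 = 328,020.1222 / 1.409118 = 232,784.0029

CHF 232,784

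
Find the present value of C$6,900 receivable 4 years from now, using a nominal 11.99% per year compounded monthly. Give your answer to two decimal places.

With 12 periods per year: i = 0.00999167, n = 48.
PV = 6,900 / (1 + 0.00999167)^48 = 6,900 / 1.611588 = 4,281.4921

C$4,281.49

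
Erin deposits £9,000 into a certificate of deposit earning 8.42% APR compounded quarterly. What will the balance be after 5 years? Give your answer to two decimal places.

£13,651.57

Periodic rate i = 0.0842/4 = 0.02105; n = 5 × 4 = 20 periods.
FV = 9,000 × (1 + 0.02105)^20 = 13,651.5732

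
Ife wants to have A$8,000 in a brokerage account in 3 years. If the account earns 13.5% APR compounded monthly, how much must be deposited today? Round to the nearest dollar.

A$5,348

Periodic rate i = 0.135/12 = 0.01125; n = 3 × 12 = 36 periods.
Discount factor = (1+0.01125)^(−36) = 0.668487; PV = 8,000 × 0.668487 = 5,347.8934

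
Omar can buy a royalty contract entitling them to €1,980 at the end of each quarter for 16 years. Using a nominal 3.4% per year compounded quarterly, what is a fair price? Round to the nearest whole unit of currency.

€97,426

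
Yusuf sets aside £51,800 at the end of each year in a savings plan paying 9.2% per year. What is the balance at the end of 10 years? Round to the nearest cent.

FV = PMT · [(1+i)^n − 1] / i = 51800 · 15.338717 = 794,545.5395

£794,545.54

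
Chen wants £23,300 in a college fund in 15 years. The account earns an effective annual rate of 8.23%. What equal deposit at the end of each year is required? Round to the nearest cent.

FV-annuity factor = 27.643098; PMT = 23300 / 27.643098 = 842.8867

£842.89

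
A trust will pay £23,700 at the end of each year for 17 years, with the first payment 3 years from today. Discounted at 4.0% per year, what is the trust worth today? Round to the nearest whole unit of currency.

£266,574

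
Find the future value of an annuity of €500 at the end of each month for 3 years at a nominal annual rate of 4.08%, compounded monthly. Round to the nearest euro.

With 12 periods per year: i = 0.0034, n = 36.
FV = PMT · [(1+i)^n − 1] / i = 500 · 38.226905 = 19,113.4524

€19,113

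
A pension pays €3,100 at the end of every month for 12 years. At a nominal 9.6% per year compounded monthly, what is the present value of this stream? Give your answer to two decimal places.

€264,485.85

Periodic rate i = 0.096/12 = 0.008; n = 12 × 12 = 144 periods.
PV = PMT · [1 − (1+i)^(−n)] / i = 3100 · 85.318015 = 264,485.8463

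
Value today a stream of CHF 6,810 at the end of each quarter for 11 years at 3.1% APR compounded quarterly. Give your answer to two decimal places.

CHF 253,073.42

i = 0.031/4 = 0.00775 per quarter; n = 11·4 = 44.
PV = PMT · [1 − (1+i)^(−n)] / i = 6810 · 37.162029 = 253,073.4204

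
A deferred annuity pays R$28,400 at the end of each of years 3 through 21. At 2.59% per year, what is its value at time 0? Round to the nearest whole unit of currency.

R$400,924

PV at t=2 (ordinary 19-year annuity): 28400 × a(19|0.0259) = 28400 × 14.857793 = 421,961.3305
PV₀ = 421,961.3305 / (1+0.0259)^2 = 421,961.3305 / 1.052471 = 400,924.4974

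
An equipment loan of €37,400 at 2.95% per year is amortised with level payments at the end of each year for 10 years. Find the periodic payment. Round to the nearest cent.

€4,373.24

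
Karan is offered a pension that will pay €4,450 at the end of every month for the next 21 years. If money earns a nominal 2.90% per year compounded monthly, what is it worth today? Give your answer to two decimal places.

€839,127.17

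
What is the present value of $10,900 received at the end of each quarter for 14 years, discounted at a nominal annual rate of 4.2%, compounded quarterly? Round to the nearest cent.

$459,728.38

i = 0.042/4 = 0.0105 per quarter; n = 14·4 = 56.
Annuity factor a(56|0.0105) = 42.176916; PV = 10900 × 42.176916 = 459,728.3795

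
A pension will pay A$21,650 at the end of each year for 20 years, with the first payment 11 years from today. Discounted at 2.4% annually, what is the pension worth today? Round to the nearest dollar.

A$268,777

PV at t=10 (ordinary 20-year annuity): 21650 × a(20|0.024) = 21650 × 15.737436 = 340,715.4968
Discount back 10 years: 340,715.4968 × (1+0.024)^(−10) = 340,715.4968 × 0.788861 = 268,777.1352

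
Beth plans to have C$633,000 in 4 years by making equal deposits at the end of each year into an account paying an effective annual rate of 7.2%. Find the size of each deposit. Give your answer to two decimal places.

FV-annuity factor = 4.453109; PMT = 633000 / 4.453109 = 142,147.8712

C$142,147.87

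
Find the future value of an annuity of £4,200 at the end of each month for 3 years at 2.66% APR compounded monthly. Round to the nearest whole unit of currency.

£157,215

With 12 periods per year: i = 0.00221667, n = 36.
FV = 4200 × [(1+0.00221667)^36 − 1] / 0.00221667 = 4200 × 37.432234 = 157,215.3827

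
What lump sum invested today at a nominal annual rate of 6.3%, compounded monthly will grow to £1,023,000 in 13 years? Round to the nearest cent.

£451,979.65

With 12 periods per year: i = 0.00525, n = 156.
Discount factor = (1+0.00525)^(−156) = 0.441818; PV = 1,023,000 × 0.441818 = 451,979.6451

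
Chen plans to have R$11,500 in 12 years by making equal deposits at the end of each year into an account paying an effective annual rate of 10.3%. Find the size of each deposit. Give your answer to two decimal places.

R$528.16

FV-annuity factor = 21.773741; PMT = 11500 / 21.773741 = 528.1591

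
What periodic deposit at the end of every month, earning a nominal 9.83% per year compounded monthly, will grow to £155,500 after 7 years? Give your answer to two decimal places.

£1,294.04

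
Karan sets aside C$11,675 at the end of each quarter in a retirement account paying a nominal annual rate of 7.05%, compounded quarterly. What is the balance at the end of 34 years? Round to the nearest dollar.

C$6,467,172

With 4 periods per year: i = 0.017625, n = 136.
Accumulation factor s(136|0.017625) = 553.933400; FV = 11675 × 553.933400 = 6,467,172.4471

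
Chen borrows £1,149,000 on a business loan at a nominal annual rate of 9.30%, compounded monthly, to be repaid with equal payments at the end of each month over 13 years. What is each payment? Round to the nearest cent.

£12,719.07

Periodic rate i = 0.093/12 = 0.00775; n = 13 × 12 = 156 periods.
Annuity-PV factor = 90.336761; PMT = 1.149e+06 / 90.336761 = 12,719.0746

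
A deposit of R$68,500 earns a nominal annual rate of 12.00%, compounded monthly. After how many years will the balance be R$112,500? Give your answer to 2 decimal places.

4.15 years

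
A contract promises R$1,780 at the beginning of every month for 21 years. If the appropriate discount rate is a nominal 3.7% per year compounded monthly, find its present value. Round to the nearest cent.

R$312,508.76

i = 0.037/12 = 0.00308333 per month; n = 21·12 = 252.
PV = 1780 × [1 − (1+0.00308333)^(−252)] / 0.00308333 × (1+i) = 1780 × 175.566719 = 312,508.7594
Payments are at the start of each period, so multiply by (1+i).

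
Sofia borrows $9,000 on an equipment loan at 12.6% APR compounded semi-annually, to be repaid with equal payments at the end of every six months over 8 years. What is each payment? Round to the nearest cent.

With 2 periods per year: i = 0.063, n = 16.
Annuity-PV factor = 9.900914; PMT = 9000 / 9.900914 = 909.0070

$909.01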